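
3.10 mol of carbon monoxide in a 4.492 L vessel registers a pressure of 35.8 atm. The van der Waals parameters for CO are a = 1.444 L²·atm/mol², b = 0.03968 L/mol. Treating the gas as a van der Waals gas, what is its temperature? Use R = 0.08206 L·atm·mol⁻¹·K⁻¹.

T = (P + a n²/V²)(V − nb)/(nR)
P + a n²/V² = 35.8 + (1.444)(3.10)²/(4.492)² = 36.488 atm
V − nb = 4.492 − (3.10)(0.03968) = 4.3690 L
T = (36.488)(4.3690)/((3.10)(0.08206)) = 626.7 K

T ≈ 626.7 K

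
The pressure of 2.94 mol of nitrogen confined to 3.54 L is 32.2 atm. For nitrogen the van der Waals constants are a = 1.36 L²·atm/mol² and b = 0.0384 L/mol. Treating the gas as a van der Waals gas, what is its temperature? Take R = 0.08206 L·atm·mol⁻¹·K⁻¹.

T ≈ 470.7 K

T = (P + a n²/V²)(V − nb)/(nR)
P + a n²/V² = 32.2 + (1.36)(2.94)²/(3.54)² = 33.138 atm
V − nb = 3.54 − (2.94)(0.0384) = 3.4271 L
T = (33.138)(3.4271)/((2.94)(0.08206)) = 470.7 K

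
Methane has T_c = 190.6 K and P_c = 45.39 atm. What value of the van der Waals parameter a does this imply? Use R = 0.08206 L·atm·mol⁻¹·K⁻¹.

a ≈ 2.274 L²·atm/mol²

From T_c = 8a/(27Rb) and P_c = a/(27b²): a = 27 R² T_c²/(64 P_c).
a = 27×(0.08206)²×(190.6)²/(64×45.39) = 6605.0/2905.0 = 2.274 L²·atm/mol²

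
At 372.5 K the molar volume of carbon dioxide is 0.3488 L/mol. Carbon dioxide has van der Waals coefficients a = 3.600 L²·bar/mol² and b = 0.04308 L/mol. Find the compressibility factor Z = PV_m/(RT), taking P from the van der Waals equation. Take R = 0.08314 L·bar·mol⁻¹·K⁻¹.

P = RT/(V_m − b) − a/V_m² = (0.08314)(372.5)/(0.3488 − 0.04308) − 3.600/(0.3488)²
  = 30.970/0.30572 − 29.590 = 101.30 − 29.590 = 71.71 bar
Z = PV_m/(RT) = (71.71)(0.3488)/((0.08314)(372.5)) = 25.012/30.970 = 0.8076

Z ≈ 0.8076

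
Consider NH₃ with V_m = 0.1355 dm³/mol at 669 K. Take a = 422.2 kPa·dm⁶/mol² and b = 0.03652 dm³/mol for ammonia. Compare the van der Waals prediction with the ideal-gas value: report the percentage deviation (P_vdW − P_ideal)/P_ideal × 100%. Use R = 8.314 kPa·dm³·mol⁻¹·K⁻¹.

-19.12 %

Ideal: P_ideal = RT/V_m = (8.314)(669)/0.1355 = 41048.5 kPa
vdW: P = RT/(V_m − b) − a/V_m² = 5562.07/0.0989800 − 422.2/0.0183603 = 56193.9 − 22995.3 = 33198.6 kPa
% deviation = (33198.6 − 41048.5)/41048.5 × 100% = -19.12%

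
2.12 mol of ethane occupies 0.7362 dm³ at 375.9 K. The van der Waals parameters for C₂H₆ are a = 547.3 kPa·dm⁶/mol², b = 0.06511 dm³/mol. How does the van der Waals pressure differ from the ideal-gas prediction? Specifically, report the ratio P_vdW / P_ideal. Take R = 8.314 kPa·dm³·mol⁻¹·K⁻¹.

Ideal: P_ideal = nRT/V = (2.12)(8.314)(375.9)/0.7362 = 8999.58 kPa
vdW: P = nRT/(V − nb) − a n²/V² = 6625.49/0.598167 − 2459.79/0.541990 = 11076.3 − 4538.44 = 6537.9 kPa
Ratio = 6537.9/8999.58 = 0.7265

P_vdW / P_ideal ≈ 0.7265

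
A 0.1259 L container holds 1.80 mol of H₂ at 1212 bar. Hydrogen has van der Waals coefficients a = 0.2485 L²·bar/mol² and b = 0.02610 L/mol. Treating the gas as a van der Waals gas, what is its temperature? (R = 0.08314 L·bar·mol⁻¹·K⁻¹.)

T ≈ 665.9 K

T = (P + a n²/V²)(V − nb)/(nR)
P + a n²/V² = 1212 + (0.2485)(1.80)²/(0.1259)² = 1262.8 bar
V − nb = 0.1259 − (1.80)(0.02610) = 0.078920 L
T = (1262.8)(0.078920)/((1.80)(0.08314)) = 665.9 K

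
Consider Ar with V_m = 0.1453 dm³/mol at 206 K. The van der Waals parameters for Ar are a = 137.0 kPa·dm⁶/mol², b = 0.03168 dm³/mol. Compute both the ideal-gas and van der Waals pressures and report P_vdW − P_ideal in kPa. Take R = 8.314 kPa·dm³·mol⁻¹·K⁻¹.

ΔP ≈ -3203 kPa

Ideal: P_ideal = RT/V_m = (8.314)(206)/0.1453 = 11787.2 kPa
vdW: P = RT/(V_m − b) − a/V_m² = 1712.68/0.113620 − 137.0/0.0211121 = 15073.8 − 6489.17 = 8584.6 kPa
ΔP = 8584.6 − 11787.2 = -3203 kPa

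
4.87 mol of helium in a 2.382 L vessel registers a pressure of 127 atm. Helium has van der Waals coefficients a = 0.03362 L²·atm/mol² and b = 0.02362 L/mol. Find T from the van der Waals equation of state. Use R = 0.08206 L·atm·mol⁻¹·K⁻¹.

T = (P + a n²/V²)(V − nb)/(nR)
P + a n²/V² = 127 + (0.03362)(4.87)²/(2.382)² = 127.14 atm
V − nb = 2.382 − (4.87)(0.02362) = 2.2670 L
T = (127.14)(2.2670)/((4.87)(0.08206)) = 721.2 K

T ≈ 721.2 K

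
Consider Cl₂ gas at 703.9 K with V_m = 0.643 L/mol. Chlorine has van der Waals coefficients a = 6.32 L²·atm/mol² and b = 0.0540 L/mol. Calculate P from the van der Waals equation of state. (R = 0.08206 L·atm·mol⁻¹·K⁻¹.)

P = RT/(V_m − b) − a/V_m²
RT/(V_m − b) = (0.08206)(703.9)/(0.643 − 0.0540) = 57.762/0.58900 = 98.068 atm
a/V_m² = 6.32/(0.643)² = 15.286 atm
P = 98.068 − 15.286 = 82.78 atm

P ≈ 82.78 atm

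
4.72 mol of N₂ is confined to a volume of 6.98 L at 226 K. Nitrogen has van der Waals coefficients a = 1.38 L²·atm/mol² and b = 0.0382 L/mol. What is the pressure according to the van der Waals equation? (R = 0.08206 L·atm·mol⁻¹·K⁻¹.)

P ≈ 12.24 atm

P = nRT/(V − nb) − a n²/V²
nRT/(V − nb) = (4.72)(0.08206)(226)/(6.98 − 4.72×0.0382) = 87.535/6.7997 = 12.873 atm
a n²/V² = (1.38)(4.72)²/(6.98)² = 0.63103 atm
P = 12.873 − 0.63103 = 12.24 atm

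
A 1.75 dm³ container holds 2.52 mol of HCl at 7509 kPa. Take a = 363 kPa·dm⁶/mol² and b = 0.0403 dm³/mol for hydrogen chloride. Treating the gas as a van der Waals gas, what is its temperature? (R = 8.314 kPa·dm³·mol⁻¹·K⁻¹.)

T = (P + a n²/V²)(V − nb)/(nR)
P + a n²/V² = 7509 + (363)(2.52)²/(1.75)² = 8261.7 kPa
V − nb = 1.75 − (2.52)(0.0403) = 1.6484 dm³
T = (8261.7)(1.6484)/((2.52)(8.314)) = 650.0 K

T ≈ 650.0 K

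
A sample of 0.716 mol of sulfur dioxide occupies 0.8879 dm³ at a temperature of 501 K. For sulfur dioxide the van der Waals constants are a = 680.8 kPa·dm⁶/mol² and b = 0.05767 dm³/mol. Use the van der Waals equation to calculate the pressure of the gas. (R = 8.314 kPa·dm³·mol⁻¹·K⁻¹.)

P = nRT/(V − nb) − a n²/V²
nRT/(V − nb) = (0.716)(8.314)(501)/(0.8879 − 0.716×0.05767) = 2982.4/0.84661 = 3522.8 kPa
a n²/V² = (680.8)(0.716)²/(0.8879)² = 442.71 kPa
P = 3522.8 − 442.71 = 3080 kPa

P ≈ 3080 kPa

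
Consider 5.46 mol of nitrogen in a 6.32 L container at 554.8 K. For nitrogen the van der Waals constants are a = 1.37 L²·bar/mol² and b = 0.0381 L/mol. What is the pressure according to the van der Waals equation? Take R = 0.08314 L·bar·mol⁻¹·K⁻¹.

P ≈ 40.18 bar

P = nRT/(V − nb) − a n²/V²
nRT/(V − nb) = (5.46)(0.08314)(554.8)/(6.32 − 5.46×0.0381) = 251.85/6.1120 = 41.206 bar
a n²/V² = (1.37)(5.46)²/(6.32)² = 1.0225 bar
P = 41.206 − 1.0225 = 40.18 bar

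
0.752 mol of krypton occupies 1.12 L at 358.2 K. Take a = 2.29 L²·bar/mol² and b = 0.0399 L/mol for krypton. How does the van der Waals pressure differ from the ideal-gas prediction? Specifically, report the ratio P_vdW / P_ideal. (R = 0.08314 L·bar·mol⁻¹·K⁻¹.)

Ideal: P_ideal = nRT/V = (0.752)(0.08314)(358.2)/1.12 = 19.9956 bar
vdW: P = nRT/(V − nb) − a n²/V² = 22.3951/1.09000 − 1.29500/1.25440 = 20.5460 − 1.03237 = 19.5136 bar
Ratio = 19.5136/19.9956 = 0.9759

P_vdW / P_ideal ≈ 0.9759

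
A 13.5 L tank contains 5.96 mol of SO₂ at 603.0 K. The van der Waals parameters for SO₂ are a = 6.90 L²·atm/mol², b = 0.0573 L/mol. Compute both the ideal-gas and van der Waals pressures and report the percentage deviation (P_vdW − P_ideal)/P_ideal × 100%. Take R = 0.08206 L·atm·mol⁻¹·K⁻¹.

Ideal: P_ideal = nRT/V = (5.96)(0.08206)(603.0)/13.5 = 21.8455 atm
vdW: P = nRT/(V − nb) − a n²/V² = 294.914/13.1585 − 245.099/182.250 = 22.4124 − 1.34485 = 21.0676 atm
% deviation = (21.0676 − 21.8455)/21.8455 × 100% = -3.56%

-3.56 %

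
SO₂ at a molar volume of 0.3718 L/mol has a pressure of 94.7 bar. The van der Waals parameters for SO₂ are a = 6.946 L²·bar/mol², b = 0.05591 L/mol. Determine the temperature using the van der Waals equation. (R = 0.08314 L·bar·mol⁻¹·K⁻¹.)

T ≈ 550.7 K

T = (P + a/V_m²)(V_m − b)/R
P + a/V_m² = 94.7 + 6.946/(0.3718)² = 144.95 bar
V_m − b = 0.3718 − 0.05591 = 0.31589 L/mol
T = (144.95)(0.31589)/0.08314 = 550.7 K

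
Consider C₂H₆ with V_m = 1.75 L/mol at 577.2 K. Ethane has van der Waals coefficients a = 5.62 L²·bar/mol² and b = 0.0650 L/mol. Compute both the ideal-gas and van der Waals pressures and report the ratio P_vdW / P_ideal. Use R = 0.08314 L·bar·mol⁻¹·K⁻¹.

Ideal: P_ideal = RT/V_m = (0.08314)(577.2)/1.75 = 27.4219 bar
vdW: P = RT/(V_m − b) − a/V_m² = 47.9884/1.68500 − 5.62/3.06250 = 28.4798 − 1.83510 = 26.6447 bar
Ratio = 26.6447/27.4219 = 0.9717

P_vdW / P_ideal ≈ 0.9717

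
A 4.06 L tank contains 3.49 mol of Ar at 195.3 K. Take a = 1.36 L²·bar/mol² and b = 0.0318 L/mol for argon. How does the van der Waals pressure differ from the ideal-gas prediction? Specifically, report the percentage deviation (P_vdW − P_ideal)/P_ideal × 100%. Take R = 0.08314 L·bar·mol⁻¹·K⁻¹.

Ideal: P_ideal = nRT/V = (3.49)(0.08314)(195.3)/4.06 = 13.9576 bar
vdW: P = nRT/(V − nb) − a n²/V² = 56.6680/3.94902 − 16.5649/16.4836 = 14.3499 − 1.00493 = 13.3450 bar
% deviation = (13.3450 − 13.9576)/13.9576 × 100% = -4.39%

-4.39 %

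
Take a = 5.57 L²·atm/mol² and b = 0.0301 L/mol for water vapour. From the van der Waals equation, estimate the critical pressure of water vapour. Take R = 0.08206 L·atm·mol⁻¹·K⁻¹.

P_c ≈ 227.7 atm

For a van der Waals gas, P_c = a/(27b²).
P_c = 5.57/(27×(0.0301)²) = 5.57/0.024462 = 227.7 atm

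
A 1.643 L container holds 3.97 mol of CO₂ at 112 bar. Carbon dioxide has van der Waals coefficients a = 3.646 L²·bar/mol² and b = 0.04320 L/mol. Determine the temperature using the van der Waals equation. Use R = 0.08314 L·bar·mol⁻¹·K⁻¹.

T ≈ 594.2 K

T = (P + a n²/V²)(V − nb)/(nR)
P + a n²/V² = 112 + (3.646)(3.97)²/(1.643)² = 133.29 bar
V − nb = 1.643 − (3.97)(0.04320) = 1.4715 L
T = (133.29)(1.4715)/((3.97)(0.08314)) = 594.2 K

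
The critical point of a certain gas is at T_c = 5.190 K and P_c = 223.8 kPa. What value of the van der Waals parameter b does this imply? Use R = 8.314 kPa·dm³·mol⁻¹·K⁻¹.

From T_c = 8a/(27Rb) and P_c = a/(27b²): b = R T_c/(8 P_c).
b = (8.314)(5.190)/(8×223.8) = 43.150/1790.4 = 0.02410 dm³/mol

b ≈ 0.02410 dm³/mol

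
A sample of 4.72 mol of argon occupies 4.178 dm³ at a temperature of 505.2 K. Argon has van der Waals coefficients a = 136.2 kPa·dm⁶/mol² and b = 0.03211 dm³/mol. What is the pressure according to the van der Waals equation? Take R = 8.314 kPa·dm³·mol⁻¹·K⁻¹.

P = nRT/(V − nb) − a n²/V²
nRT/(V − nb) = (4.72)(8.314)(505.2)/(4.178 − 4.72×0.03211) = 19825/4.0264 = 4923.8 kPa
a n²/V² = (136.2)(4.72)²/(4.178)² = 173.83 kPa
P = 4923.8 − 173.83 = 4750 kPa

P ≈ 4750 kPa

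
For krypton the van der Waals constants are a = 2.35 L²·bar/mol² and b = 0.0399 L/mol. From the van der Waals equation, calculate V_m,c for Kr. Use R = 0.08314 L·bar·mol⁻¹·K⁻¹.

V_m,c ≈ 0.1197 L/mol

For a van der Waals gas, V_m,c = 3b.
V_m,c = 3×0.0399 = 0.1197 L/mol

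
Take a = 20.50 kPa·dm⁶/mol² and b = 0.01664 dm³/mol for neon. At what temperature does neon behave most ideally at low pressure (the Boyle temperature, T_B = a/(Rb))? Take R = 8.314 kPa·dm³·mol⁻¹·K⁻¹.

For a van der Waals gas the second virial coefficient B₂ = b − a/(RT) vanishes at T_B = a/(Rb).
T_B = 20.50/(8.314×0.01664) = 20.50/0.13834 = 148.2 K

T_B ≈ 148.2 K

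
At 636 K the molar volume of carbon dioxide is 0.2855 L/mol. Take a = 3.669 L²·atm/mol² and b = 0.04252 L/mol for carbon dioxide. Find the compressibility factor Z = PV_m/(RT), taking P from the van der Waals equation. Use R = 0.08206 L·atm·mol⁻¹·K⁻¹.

P = RT/(V_m − b) − a/V_m² = (0.08206)(636)/(0.2855 − 0.04252) − 3.669/(0.2855)²
  = 52.190/0.24298 − 45.013 = 214.79 − 45.013 = 169.78 atm
Z = PV_m/(RT) = (169.78)(0.2855)/((0.08206)(636)) = 48.472/52.190 = 0.9288

Z ≈ 0.9288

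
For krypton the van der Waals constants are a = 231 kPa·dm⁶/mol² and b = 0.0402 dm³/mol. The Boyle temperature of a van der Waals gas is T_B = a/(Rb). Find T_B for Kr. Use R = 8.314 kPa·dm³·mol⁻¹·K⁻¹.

T_B ≈ 691.2 K

For a van der Waals gas the second virial coefficient B₂ = b − a/(RT) vanishes at T_B = a/(Rb).
T_B = 231/(8.314×0.0402) = 231/0.33422 = 691.2 K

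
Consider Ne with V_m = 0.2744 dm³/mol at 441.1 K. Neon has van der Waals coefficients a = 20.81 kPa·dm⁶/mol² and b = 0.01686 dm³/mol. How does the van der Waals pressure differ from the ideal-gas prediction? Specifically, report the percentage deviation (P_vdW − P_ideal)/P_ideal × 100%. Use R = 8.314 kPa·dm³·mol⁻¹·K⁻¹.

Ideal: P_ideal = RT/V_m = (8.314)(441.1)/0.2744 = 13364.8 kPa
vdW: P = RT/(V_m − b) − a/V_m² = 3667.31/0.257540 − 20.81/0.0752954 = 14239.8 − 276.378 = 13963.4 kPa
% deviation = (13963.4 − 13364.8)/13364.8 × 100% = 4.48%

4.48 %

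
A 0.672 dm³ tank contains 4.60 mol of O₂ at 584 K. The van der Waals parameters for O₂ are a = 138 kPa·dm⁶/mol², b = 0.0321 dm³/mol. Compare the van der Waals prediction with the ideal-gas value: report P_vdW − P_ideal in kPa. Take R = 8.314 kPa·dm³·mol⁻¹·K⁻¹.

Ideal: P_ideal = nRT/V = (4.60)(8.314)(584)/0.672 = 33236.2 kPa
vdW: P = nRT/(V − nb) − a n²/V² = 22334.7/0.524340 − 2920.08/0.451584 = 42595.8 − 6466.31 = 36129.5 kPa
ΔP = 36129.5 − 33236.2 = 2893 kPa

ΔP ≈ 2893 kPa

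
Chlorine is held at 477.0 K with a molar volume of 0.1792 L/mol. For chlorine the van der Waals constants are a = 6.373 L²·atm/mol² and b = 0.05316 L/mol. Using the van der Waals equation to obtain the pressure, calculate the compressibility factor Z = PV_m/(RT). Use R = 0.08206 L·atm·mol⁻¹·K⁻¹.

Z ≈ 0.5132

P = RT/(V_m − b) − a/V_m² = (0.08206)(477.0)/(0.1792 − 0.05316) − 6.373/(0.1792)²
  = 39.143/0.12604 − 198.46 = 310.56 − 198.46 = 112.10 atm
Z = PV_m/(RT) = (112.10)(0.1792)/((0.08206)(477.0)) = 20.088/39.143 = 0.5132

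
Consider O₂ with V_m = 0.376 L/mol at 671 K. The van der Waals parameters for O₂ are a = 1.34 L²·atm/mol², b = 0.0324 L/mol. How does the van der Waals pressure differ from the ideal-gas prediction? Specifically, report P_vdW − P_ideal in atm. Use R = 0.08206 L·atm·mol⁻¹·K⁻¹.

Ideal: P_ideal = RT/V_m = (0.08206)(671)/0.376 = 146.442 atm
vdW: P = RT/(V_m − b) − a/V_m² = 55.0623/0.343600 − 1.34/0.141376 = 160.251 − 9.47827 = 150.773 atm
ΔP = 150.773 − 146.442 = 4.33 atm

ΔP ≈ 4.33 atm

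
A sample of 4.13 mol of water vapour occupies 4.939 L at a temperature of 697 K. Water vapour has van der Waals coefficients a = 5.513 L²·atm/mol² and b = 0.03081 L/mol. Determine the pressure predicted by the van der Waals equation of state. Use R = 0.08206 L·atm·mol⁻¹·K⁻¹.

P ≈ 45.24 atm

P = nRT/(V − nb) − a n²/V²
nRT/(V − nb) = (4.13)(0.08206)(697)/(4.939 − 4.13×0.03081) = 236.22/4.8118 = 49.092 atm
a n²/V² = (5.513)(4.13)²/(4.939)² = 3.8549 atm
P = 49.092 − 3.8549 = 45.24 atm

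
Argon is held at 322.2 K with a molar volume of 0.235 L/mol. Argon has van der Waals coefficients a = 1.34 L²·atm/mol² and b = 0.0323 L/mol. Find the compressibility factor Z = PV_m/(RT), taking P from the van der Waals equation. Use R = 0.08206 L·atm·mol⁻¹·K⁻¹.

Z ≈ 0.9437

P = RT/(V_m − b) − a/V_m² = (0.08206)(322.2)/(0.235 − 0.0323) − 1.34/(0.235)²
  = 26.440/0.20270 − 24.264 = 130.44 − 24.264 = 106.18 atm
Z = PV_m/(RT) = (106.18)(0.235)/((0.08206)(322.2)) = 24.952/26.440 = 0.9437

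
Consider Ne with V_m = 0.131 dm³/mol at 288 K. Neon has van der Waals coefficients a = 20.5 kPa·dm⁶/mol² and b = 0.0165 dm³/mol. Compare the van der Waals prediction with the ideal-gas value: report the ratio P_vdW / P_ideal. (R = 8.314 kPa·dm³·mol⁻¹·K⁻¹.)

Ideal: P_ideal = RT/V_m = (8.314)(288)/0.131 = 18278.1 kPa
vdW: P = RT/(V_m − b) − a/V_m² = 2394.43/0.114500 − 20.5/0.0171610 = 20912.1 − 1194.57 = 19717.5 kPa
Ratio = 19717.5/18278.1 = 1.079

P_vdW / P_ideal ≈ 1.079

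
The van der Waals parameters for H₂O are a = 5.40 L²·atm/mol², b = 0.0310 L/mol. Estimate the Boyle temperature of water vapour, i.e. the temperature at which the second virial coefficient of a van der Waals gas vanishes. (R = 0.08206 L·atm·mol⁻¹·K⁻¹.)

For a van der Waals gas the second virial coefficient B₂ = b − a/(RT) vanishes at T_B = a/(Rb).
T_B = 5.40/(0.08206×0.0310) = 5.40/0.0025439 = 2123 K

T_B ≈ 2123 K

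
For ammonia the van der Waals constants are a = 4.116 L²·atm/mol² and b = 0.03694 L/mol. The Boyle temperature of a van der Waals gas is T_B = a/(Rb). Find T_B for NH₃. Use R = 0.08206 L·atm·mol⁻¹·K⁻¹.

T_B ≈ 1358 K

For a van der Waals gas the second virial coefficient B₂ = b − a/(RT) vanishes at T_B = a/(Rb).
T_B = 4.116/(0.08206×0.03694) = 4.116/0.0030313 = 1358 K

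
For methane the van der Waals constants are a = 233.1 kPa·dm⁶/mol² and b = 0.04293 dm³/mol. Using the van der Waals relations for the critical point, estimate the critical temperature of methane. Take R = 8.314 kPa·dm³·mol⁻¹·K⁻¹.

T_c ≈ 193.5 K

For a van der Waals gas, T_c = 8a/(27Rb).
T_c = 8×233.1/(27×8.314×0.04293) = 1864.8/9.6368 = 193.5 K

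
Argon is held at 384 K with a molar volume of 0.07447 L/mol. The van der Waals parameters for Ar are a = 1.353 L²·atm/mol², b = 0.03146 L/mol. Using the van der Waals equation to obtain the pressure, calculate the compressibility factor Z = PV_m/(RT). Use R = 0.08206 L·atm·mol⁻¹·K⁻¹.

P = RT/(V_m − b) − a/V_m² = (0.08206)(384)/(0.07447 − 0.03146) − 1.353/(0.07447)²
  = 31.511/0.043010 − 243.97 = 732.64 − 243.97 = 488.67 atm
Z = PV_m/(RT) = (488.67)(0.07447)/((0.08206)(384)) = 36.391/31.511 = 1.155

Z ≈ 1.155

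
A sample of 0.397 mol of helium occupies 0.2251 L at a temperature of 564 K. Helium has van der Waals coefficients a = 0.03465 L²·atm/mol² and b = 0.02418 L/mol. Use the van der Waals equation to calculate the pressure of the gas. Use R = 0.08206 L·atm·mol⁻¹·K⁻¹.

P ≈ 85.15 atm

P = nRT/(V − nb) − a n²/V²
nRT/(V − nb) = (0.397)(0.08206)(564)/(0.2251 − 0.397×0.02418) = 18.374/0.21550 = 85.262 atm
a n²/V² = (0.03465)(0.397)²/(0.2251)² = 0.10778 atm
P = 85.262 − 0.10778 = 85.15 atm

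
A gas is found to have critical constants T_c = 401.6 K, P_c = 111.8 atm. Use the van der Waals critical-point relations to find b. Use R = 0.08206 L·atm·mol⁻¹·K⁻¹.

b ≈ 0.03685 L/mol

From T_c = 8a/(27Rb) and P_c = a/(27b²): b = R T_c/(8 P_c).
b = (0.08206)(401.6)/(8×111.8) = 32.955/894.40 = 0.03685 L/mol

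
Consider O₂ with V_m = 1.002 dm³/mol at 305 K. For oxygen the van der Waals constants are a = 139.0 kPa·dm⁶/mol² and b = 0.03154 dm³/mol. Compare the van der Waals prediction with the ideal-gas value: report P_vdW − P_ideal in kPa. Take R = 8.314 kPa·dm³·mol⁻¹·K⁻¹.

ΔP ≈ -56.2 kPa

Ideal: P_ideal = RT/V_m = (8.314)(305)/1.002 = 2530.71 kPa
vdW: P = RT/(V_m − b) − a/V_m² = 2535.77/0.970460 − 139.0/1.00400 = 2612.96 − 138.446 = 2474.51 kPa
ΔP = 2474.51 − 2530.71 = -56.2 kPa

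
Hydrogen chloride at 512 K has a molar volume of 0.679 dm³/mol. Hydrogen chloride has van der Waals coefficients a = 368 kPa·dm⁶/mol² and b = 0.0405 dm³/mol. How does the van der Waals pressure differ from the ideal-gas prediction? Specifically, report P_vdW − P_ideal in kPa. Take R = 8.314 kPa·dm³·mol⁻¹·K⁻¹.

ΔP ≈ -400.5 kPa

Ideal: P_ideal = RT/V_m = (8.314)(512)/0.679 = 6269.17 kPa
vdW: P = RT/(V_m − b) − a/V_m² = 4256.77/0.638500 − 368/0.461041 = 6666.83 − 798.194 = 5868.64 kPa
ΔP = 5868.64 − 6269.17 = -400.5 kPa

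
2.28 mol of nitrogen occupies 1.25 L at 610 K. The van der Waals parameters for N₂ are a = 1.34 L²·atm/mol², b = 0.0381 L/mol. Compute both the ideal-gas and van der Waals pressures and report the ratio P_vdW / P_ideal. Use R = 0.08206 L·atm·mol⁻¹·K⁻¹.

P_vdW / P_ideal ≈ 1.026

Ideal: P_ideal = nRT/V = (2.28)(0.08206)(610)/1.25 = 91.3032 atm
vdW: P = nRT/(V − nb) − a n²/V² = 114.129/1.16313 − 6.96586/1.56250 = 98.1223 − 4.45815 = 93.6642 atm
Ratio = 93.6642/91.3032 = 1.026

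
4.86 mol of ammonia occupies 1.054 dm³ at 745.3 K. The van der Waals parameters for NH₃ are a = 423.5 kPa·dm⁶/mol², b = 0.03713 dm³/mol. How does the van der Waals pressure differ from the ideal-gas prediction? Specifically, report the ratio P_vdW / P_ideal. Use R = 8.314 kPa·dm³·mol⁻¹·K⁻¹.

P_vdW / P_ideal ≈ 0.8914

Ideal: P_ideal = nRT/V = (4.86)(8.314)(745.3)/1.054 = 28571.7 kPa
vdW: P = nRT/(V − nb) − a n²/V² = 30114.6/0.873548 − 10002.9/1.11092 = 34473.9 − 9004.16 = 25469.7 kPa
Ratio = 25469.7/28571.7 = 0.8914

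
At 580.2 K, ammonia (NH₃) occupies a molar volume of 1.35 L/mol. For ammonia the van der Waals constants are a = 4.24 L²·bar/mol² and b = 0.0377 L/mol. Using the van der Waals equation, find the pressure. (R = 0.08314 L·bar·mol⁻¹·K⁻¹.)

P = RT/(V_m − b) − a/V_m²
RT/(V_m − b) = (0.08314)(580.2)/(1.35 − 0.0377) = 48.238/1.3123 = 36.758 bar
a/V_m² = 4.24/(1.35)² = 2.3265 bar
P = 36.758 − 2.3265 = 34.43 bar

P ≈ 34.43 bar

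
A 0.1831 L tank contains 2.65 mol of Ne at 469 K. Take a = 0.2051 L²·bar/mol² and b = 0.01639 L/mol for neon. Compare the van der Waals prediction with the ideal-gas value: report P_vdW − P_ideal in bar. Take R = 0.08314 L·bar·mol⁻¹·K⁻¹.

ΔP ≈ 132.5 bar

Ideal: P_ideal = nRT/V = (2.65)(0.08314)(469)/0.1831 = 564.339 bar
vdW: P = nRT/(V − nb) − a n²/V² = 103.331/0.139667 − 1.44031/0.0335256 = 739.838 − 42.9615 = 696.877 bar
ΔP = 696.877 − 564.339 = 132.5 bar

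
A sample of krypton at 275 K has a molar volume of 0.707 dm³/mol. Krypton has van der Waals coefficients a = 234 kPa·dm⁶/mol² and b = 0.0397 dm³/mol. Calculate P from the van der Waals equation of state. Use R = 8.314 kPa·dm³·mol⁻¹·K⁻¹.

P ≈ 2958 kPa

P = RT/(V_m − b) − a/V_m²
RT/(V_m − b) = (8.314)(275)/(0.707 − 0.0397) = 2286.4/0.66730 = 3426.3 kPa
a/V_m² = 234/(0.707)² = 468.14 kPa
P = 3426.3 − 468.14 = 2958 kPa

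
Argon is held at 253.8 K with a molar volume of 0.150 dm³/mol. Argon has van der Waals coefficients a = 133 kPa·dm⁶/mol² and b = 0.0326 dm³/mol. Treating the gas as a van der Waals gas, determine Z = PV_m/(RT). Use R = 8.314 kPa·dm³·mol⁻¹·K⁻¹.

Z ≈ 0.8575

P = RT/(V_m − b) − a/V_m² = (8.314)(253.8)/(0.150 − 0.0326) − 133/(0.150)²
  = 2110.1/0.11740 − 5911.1 = 17974 − 5911.1 = 12063 kPa
Z = PV_m/(RT) = (12063)(0.150)/((8.314)(253.8)) = 1809.5/2110.1 = 0.8575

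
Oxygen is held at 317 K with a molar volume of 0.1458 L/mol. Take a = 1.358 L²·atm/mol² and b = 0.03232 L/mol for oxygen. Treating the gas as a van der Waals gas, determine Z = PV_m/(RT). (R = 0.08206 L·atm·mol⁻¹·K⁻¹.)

P = RT/(V_m − b) − a/V_m² = (0.08206)(317)/(0.1458 − 0.03232) − 1.358/(0.1458)²
  = 26.013/0.11348 − 63.883 = 229.23 − 63.883 = 165.35 atm
Z = PV_m/(RT) = (165.35)(0.1458)/((0.08206)(317)) = 24.108/26.013 = 0.9268

Z ≈ 0.9268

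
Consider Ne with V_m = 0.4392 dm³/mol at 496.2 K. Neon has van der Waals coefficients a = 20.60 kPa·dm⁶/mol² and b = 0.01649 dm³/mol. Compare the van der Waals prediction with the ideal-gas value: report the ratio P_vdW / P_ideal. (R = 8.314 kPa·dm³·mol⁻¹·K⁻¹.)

Ideal: P_ideal = RT/V_m = (8.314)(496.2)/0.4392 = 9393.00 kPa
vdW: P = RT/(V_m − b) − a/V_m² = 4125.41/0.422710 − 20.60/0.192897 = 9759.43 − 106.793 = 9652.64 kPa
Ratio = 9652.64/9393.00 = 1.028

P_vdW / P_ideal ≈ 1.028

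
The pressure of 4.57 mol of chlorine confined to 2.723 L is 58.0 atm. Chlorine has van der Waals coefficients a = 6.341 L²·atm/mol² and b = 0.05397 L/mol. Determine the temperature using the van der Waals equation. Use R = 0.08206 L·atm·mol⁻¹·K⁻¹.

T = (P + a n²/V²)(V − nb)/(nR)
P + a n²/V² = 58.0 + (6.341)(4.57)²/(2.723)² = 75.861 atm
V − nb = 2.723 − (4.57)(0.05397) = 2.4764 L
T = (75.861)(2.4764)/((4.57)(0.08206)) = 500.9 K

T ≈ 500.9 K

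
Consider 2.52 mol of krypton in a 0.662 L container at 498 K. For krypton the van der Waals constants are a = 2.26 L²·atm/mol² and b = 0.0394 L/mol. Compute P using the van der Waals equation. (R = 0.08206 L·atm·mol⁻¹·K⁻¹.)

P ≈ 150.3 atm

P = nRT/(V − nb) − a n²/V²
nRT/(V − nb) = (2.52)(0.08206)(498)/(0.662 − 2.52×0.0394) = 102.98/0.56271 = 183.01 atm
a n²/V² = (2.26)(2.52)²/(0.662)² = 32.749 atm
P = 183.01 − 32.749 = 150.3 atm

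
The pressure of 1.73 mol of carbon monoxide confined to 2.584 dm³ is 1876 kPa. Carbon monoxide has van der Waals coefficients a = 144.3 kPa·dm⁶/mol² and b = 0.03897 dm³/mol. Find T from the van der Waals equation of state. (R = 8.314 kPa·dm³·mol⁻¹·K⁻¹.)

T = (P + a n²/V²)(V − nb)/(nR)
P + a n²/V² = 1876 + (144.3)(1.73)²/(2.584)² = 1940.7 kPa
V − nb = 2.584 − (1.73)(0.03897) = 2.5166 dm³
T = (1940.7)(2.5166)/((1.73)(8.314)) = 339.6 K

T ≈ 339.6 K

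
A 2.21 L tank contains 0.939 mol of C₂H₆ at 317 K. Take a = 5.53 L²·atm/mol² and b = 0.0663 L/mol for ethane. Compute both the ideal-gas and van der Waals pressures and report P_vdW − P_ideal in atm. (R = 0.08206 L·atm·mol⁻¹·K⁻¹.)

Ideal: P_ideal = nRT/V = (0.939)(0.08206)(317)/2.21 = 11.0526 atm
vdW: P = nRT/(V − nb) − a n²/V² = 24.4262/2.14774 − 4.87592/4.88410 = 11.3730 − 0.998325 = 10.3747 atm
ΔP = 10.3747 − 11.0526 = -0.678 atm

ΔP ≈ -0.678 atm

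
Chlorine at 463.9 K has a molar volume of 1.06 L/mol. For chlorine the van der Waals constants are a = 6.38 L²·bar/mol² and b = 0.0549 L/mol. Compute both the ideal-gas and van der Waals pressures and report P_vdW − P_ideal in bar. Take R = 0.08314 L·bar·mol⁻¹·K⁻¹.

Ideal: P_ideal = RT/V_m = (0.08314)(463.9)/1.06 = 36.3855 bar
vdW: P = RT/(V_m − b) − a/V_m² = 38.5686/1.00510 − 6.38/1.12360 = 38.3729 − 5.67818 = 32.6947 bar
ΔP = 32.6947 − 36.3855 = -3.691 bar

ΔP ≈ -3.691 bar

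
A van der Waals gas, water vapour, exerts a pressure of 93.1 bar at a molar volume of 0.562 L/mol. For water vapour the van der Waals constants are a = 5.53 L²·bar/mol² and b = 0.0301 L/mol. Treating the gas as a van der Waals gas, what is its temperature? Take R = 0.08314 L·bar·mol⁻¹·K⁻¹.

T = (P + a/V_m²)(V_m − b)/R
P + a/V_m² = 93.1 + 5.53/(0.562)² = 110.61 bar
V_m − b = 0.562 − 0.0301 = 0.53190 L/mol
T = (110.61)(0.53190)/0.08314 = 707.6 K

T ≈ 707.6 K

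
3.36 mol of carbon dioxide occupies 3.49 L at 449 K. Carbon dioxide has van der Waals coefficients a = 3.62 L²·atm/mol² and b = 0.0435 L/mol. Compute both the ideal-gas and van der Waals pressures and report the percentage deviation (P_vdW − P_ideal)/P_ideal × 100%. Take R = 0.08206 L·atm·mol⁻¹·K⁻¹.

-5.09 %

Ideal: P_ideal = nRT/V = (3.36)(0.08206)(449)/3.49 = 35.4725 atm
vdW: P = nRT/(V − nb) − a n²/V² = 123.799/3.34384 − 40.8684/12.1801 = 37.0230 − 3.35534 = 33.6677 atm
% deviation = (33.6677 − 35.4725)/35.4725 × 100% = -5.09%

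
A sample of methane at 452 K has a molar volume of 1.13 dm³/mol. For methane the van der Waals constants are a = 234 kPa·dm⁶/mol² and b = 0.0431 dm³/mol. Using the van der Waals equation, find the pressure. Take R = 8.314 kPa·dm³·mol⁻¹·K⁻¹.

P ≈ 3274 kPa

P = RT/(V_m − b) − a/V_m²
RT/(V_m − b) = (8.314)(452)/(1.13 − 0.0431) = 3757.9/1.0869 = 3457.4 kPa
a/V_m² = 234/(1.13)² = 183.26 kPa
P = 3457.4 − 183.26 = 3274 kPa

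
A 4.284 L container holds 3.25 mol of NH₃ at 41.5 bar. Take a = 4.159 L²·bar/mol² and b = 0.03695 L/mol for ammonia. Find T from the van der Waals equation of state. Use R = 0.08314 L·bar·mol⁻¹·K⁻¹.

T ≈ 676.4 K

T = (P + a n²/V²)(V − nb)/(nR)
P + a n²/V² = 41.5 + (4.159)(3.25)²/(4.284)² = 43.894 bar
V − nb = 4.284 − (3.25)(0.03695) = 4.1639 L
T = (43.894)(4.1639)/((3.25)(0.08314)) = 676.4 K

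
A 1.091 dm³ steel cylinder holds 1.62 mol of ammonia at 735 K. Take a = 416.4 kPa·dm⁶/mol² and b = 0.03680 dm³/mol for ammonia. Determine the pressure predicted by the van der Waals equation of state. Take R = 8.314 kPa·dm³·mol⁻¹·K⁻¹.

P ≈ 8680 kPa

P = nRT/(V − nb) − a n²/V²
nRT/(V − nb) = (1.62)(8.314)(735)/(1.091 − 1.62×0.03680) = 9899.5/1.0314 = 9598.1 kPa
a n²/V² = (416.4)(1.62)²/(1.091)² = 918.10 kPa
P = 9598.1 − 918.10 = 8680 kPa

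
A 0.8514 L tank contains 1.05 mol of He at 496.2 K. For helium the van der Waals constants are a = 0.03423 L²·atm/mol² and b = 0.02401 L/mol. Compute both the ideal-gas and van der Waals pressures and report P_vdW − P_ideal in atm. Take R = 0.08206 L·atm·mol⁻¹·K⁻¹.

Ideal: P_ideal = nRT/V = (1.05)(0.08206)(496.2)/0.8514 = 50.2162 atm
vdW: P = nRT/(V − nb) − a n²/V² = 42.7541/0.826190 − 0.0377386/0.724882 = 51.7485 − 0.0520617 = 51.6964 atm
ΔP = 51.6964 − 50.2162 = 1.480 atm

ΔP ≈ 1.480 atm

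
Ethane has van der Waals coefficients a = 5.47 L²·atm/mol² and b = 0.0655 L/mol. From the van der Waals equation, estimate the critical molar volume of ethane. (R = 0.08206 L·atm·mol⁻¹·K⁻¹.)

For a van der Waals gas, V_m,c = 3b.
V_m,c = 3×0.0655 = 0.1965 L/mol

V_m,c ≈ 0.1965 L/mol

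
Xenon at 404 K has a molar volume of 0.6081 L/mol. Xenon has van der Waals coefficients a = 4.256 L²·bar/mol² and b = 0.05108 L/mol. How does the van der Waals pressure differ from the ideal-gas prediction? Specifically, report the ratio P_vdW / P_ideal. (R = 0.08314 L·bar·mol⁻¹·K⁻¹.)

Ideal: P_ideal = RT/V_m = (0.08314)(404)/0.6081 = 55.2353 bar
vdW: P = RT/(V_m − b) − a/V_m² = 33.5886/0.557020 − 4.256/0.369786 = 60.3005 − 11.5094 = 48.7911 bar
Ratio = 48.7911/55.2353 = 0.8833

P_vdW / P_ideal ≈ 0.8833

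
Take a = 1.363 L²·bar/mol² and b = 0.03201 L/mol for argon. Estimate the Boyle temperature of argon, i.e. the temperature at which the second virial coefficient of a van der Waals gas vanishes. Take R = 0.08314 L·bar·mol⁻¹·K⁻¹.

For a van der Waals gas the second virial coefficient B₂ = b − a/(RT) vanishes at T_B = a/(Rb).
T_B = 1.363/(0.08314×0.03201) = 1.363/0.0026613 = 512.2 K

T_B ≈ 512.2 K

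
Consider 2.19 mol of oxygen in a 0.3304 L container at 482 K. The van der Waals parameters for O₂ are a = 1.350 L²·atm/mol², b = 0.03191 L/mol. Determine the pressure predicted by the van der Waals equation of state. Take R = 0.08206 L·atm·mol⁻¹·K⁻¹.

P = nRT/(V − nb) − a n²/V²
nRT/(V − nb) = (2.19)(0.08206)(482)/(0.3304 − 2.19×0.03191) = 86.621/0.26052 = 332.49 atm
a n²/V² = (1.350)(2.19)²/(0.3304)² = 59.312 atm
P = 332.49 − 59.312 = 273.2 atm

P ≈ 273.2 atm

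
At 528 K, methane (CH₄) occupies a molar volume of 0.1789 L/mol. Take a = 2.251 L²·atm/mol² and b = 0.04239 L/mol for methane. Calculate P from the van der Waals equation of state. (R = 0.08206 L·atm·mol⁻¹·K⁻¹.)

P = RT/(V_m − b) − a/V_m²
RT/(V_m − b) = (0.08206)(528)/(0.1789 − 0.04239) = 43.328/0.13651 = 317.40 atm
a/V_m² = 2.251/(0.1789)² = 70.332 atm
P = 317.40 − 70.332 = 247.1 atm

P ≈ 247.1 atm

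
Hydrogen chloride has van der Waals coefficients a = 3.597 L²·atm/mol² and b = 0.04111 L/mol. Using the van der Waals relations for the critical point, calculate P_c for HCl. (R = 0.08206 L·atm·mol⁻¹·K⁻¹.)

P_c ≈ 78.83 atm

For a van der Waals gas, P_c = a/(27b²).
P_c = 3.597/(27×(0.04111)²) = 3.597/0.045631 = 78.83 atm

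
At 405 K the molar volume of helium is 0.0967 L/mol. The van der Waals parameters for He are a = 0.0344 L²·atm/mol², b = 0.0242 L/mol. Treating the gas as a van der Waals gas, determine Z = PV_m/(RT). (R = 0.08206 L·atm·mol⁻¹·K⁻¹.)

Z ≈ 1.323

P = RT/(V_m − b) − a/V_m² = (0.08206)(405)/(0.0967 − 0.0242) − 0.0344/(0.0967)²
  = 33.234/0.072500 − 3.6788 = 458.40 − 3.6788 = 454.72 atm
Z = PV_m/(RT) = (454.72)(0.0967)/((0.08206)(405)) = 43.971/33.234 = 1.323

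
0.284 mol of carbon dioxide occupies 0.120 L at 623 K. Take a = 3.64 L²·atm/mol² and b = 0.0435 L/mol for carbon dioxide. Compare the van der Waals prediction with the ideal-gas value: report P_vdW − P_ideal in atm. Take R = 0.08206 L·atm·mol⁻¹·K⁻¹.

Ideal: P_ideal = nRT/V = (0.284)(0.08206)(623)/0.120 = 120.992 atm
vdW: P = nRT/(V − nb) − a n²/V² = 14.5190/0.107646 − 0.293588/0.0144000 = 134.877 − 20.3881 = 114.489 atm
ΔP = 114.489 − 120.992 = -6.50 atm

ΔP ≈ -6.50 atm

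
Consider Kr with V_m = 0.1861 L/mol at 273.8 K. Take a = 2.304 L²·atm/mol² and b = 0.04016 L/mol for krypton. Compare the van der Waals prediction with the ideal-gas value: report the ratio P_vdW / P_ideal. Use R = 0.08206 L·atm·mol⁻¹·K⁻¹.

P_vdW / P_ideal ≈ 0.7242

Ideal: P_ideal = RT/V_m = (0.08206)(273.8)/0.1861 = 120.731 atm
vdW: P = RT/(V_m − b) − a/V_m² = 22.4680/0.145940 − 2.304/0.0346332 = 153.954 − 66.5258 = 87.428 atm
Ratio = 87.428/120.731 = 0.7242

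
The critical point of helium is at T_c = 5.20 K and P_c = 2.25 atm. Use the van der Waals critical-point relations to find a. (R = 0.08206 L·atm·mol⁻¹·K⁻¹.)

From T_c = 8a/(27Rb) and P_c = a/(27b²): a = 27 R² T_c²/(64 P_c).
a = 27×(0.08206)²×(5.20)²/(64×2.25) = 4.9162/144.00 = 0.03414 L²·atm/mol²

a ≈ 0.03414 L²·atm/mol²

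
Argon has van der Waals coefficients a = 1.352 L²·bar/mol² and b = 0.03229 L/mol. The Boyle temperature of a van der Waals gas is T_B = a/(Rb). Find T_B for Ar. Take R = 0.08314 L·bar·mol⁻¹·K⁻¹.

For a van der Waals gas the second virial coefficient B₂ = b − a/(RT) vanishes at T_B = a/(Rb).
T_B = 1.352/(0.08314×0.03229) = 1.352/0.0026846 = 503.6 K

T_B ≈ 503.6 K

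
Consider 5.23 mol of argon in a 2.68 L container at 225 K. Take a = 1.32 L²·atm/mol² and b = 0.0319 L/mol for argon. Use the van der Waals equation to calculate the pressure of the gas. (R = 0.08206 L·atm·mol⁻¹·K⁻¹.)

P ≈ 33.40 atm

P = nRT/(V − nb) − a n²/V²
nRT/(V − nb) = (5.23)(0.08206)(225)/(2.68 − 5.23×0.0319) = 96.564/2.5132 = 38.423 atm
a n²/V² = (1.32)(5.23)²/(2.68)² = 5.0270 atm
P = 38.423 − 5.0270 = 33.40 atm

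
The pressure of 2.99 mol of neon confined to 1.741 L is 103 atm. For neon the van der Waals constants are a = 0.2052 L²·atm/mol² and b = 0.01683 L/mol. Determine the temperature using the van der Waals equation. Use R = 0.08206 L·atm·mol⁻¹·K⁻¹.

T = (P + a n²/V²)(V − nb)/(nR)
P + a n²/V² = 103 + (0.2052)(2.99)²/(1.741)² = 103.61 atm
V − nb = 1.741 − (2.99)(0.01683) = 1.6907 L
T = (103.61)(1.6907)/((2.99)(0.08206)) = 713.9 K

T ≈ 713.9 K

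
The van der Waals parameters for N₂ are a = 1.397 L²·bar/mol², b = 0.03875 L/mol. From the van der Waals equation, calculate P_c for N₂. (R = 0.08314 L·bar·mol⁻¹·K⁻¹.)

For a van der Waals gas, P_c = a/(27b²).
P_c = 1.397/(27×(0.03875)²) = 1.397/0.040542 = 34.46 bar

P_c ≈ 34.46 bar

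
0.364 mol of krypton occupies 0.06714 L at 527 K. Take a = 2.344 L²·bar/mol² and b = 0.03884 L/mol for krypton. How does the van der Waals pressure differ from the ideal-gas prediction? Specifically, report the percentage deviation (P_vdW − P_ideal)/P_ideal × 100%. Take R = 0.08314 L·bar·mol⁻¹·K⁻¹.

-2.33 %

Ideal: P_ideal = nRT/V = (0.364)(0.08314)(527)/0.06714 = 237.542 bar
vdW: P = nRT/(V − nb) − a n²/V² = 15.9486/0.0530022 − 0.310571/0.00450778 = 300.904 − 68.8967 = 232.007 bar
% deviation = (232.007 − 237.542)/237.542 × 100% = -2.33%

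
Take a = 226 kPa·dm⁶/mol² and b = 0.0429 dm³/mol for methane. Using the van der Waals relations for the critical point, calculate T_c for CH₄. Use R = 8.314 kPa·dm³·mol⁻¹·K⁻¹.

T_c ≈ 187.7 K

For a van der Waals gas, T_c = 8a/(27Rb).
T_c = 8×226/(27×8.314×0.0429) = 1808.0/9.6301 = 187.7 K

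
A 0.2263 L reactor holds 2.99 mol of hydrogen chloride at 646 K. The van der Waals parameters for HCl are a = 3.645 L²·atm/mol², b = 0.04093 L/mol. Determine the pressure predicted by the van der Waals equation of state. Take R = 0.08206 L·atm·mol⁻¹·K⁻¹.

P ≈ 888.9 atm

P = nRT/(V − nb) − a n²/V²
nRT/(V − nb) = (2.99)(0.08206)(646)/(0.2263 − 2.99×0.04093) = 158.50/0.10392 = 1525.2 atm
a n²/V² = (3.645)(2.99)²/(0.2263)² = 636.31 atm
P = 1525.2 − 636.31 = 888.9 atm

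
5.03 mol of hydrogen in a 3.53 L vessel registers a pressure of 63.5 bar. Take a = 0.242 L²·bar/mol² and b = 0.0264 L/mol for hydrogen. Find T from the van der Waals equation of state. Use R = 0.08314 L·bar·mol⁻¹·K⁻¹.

T ≈ 519.8 K

T = (P + a n²/V²)(V − nb)/(nR)
P + a n²/V² = 63.5 + (0.242)(5.03)²/(3.53)² = 63.991 bar
V − nb = 3.53 − (5.03)(0.0264) = 3.3972 L
T = (63.991)(3.3972)/((5.03)(0.08314)) = 519.8 K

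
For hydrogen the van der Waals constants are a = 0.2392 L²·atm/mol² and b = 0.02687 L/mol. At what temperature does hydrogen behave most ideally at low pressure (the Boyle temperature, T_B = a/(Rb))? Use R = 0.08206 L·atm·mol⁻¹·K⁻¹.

For a van der Waals gas the second virial coefficient B₂ = b − a/(RT) vanishes at T_B = a/(Rb).
T_B = 0.2392/(0.08206×0.02687) = 0.2392/0.0022050 = 108.5 K

T_B ≈ 108.5 K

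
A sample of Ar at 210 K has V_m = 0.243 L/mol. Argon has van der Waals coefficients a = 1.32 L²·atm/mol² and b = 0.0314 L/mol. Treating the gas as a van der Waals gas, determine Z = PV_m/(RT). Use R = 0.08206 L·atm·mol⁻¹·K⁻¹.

P = RT/(V_m − b) − a/V_m² = (0.08206)(210)/(0.243 − 0.0314) − 1.32/(0.243)²
  = 17.233/0.21160 − 22.354 = 81.441 − 22.354 = 59.087 atm
Z = PV_m/(RT) = (59.087)(0.243)/((0.08206)(210)) = 14.358/17.233 = 0.8332

Z ≈ 0.8332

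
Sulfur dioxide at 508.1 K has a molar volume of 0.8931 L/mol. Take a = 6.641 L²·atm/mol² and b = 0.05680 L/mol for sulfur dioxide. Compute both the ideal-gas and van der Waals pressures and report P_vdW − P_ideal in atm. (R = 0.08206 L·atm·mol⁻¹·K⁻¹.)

Ideal: P_ideal = RT/V_m = (0.08206)(508.1)/0.8931 = 46.6853 atm
vdW: P = RT/(V_m − b) − a/V_m² = 41.6947/0.836300 − 6.641/0.797628 = 49.8562 − 8.32594 = 41.5303 atm
ΔP = 41.5303 − 46.6853 = -5.155 atm

ΔP ≈ -5.155 atm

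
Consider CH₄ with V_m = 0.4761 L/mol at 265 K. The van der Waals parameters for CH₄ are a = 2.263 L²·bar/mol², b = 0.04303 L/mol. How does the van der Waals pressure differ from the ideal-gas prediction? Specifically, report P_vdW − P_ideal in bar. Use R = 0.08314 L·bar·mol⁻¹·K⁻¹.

Ideal: P_ideal = RT/V_m = (0.08314)(265)/0.4761 = 46.2762 bar
vdW: P = RT/(V_m − b) − a/V_m² = 22.0321/0.433070 − 2.263/0.226671 = 50.8742 − 9.98363 = 40.8906 bar
ΔP = 40.8906 − 46.2762 = -5.386 bar

ΔP ≈ -5.386 bar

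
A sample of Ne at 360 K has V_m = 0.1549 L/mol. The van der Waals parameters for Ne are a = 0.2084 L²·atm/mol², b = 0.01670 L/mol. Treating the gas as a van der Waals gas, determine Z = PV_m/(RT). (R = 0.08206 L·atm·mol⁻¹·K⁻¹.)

Z ≈ 1.075

P = RT/(V_m − b) − a/V_m² = (0.08206)(360)/(0.1549 − 0.01670) − 0.2084/(0.1549)²
  = 29.542/0.13820 − 8.6855 = 213.76 − 8.6855 = 205.07 atm
Z = PV_m/(RT) = (205.07)(0.1549)/((0.08206)(360)) = 31.765/29.542 = 1.075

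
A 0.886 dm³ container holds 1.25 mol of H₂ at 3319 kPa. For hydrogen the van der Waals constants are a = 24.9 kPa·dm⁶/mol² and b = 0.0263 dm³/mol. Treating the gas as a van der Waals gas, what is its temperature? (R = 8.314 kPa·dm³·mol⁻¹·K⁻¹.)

T = (P + a n²/V²)(V − nb)/(nR)
P + a n²/V² = 3319 + (24.9)(1.25)²/(0.886)² = 3368.6 kPa
V − nb = 0.886 − (1.25)(0.0263) = 0.85313 dm³
T = (3368.6)(0.85313)/((1.25)(8.314)) = 276.5 K

T ≈ 276.5 K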